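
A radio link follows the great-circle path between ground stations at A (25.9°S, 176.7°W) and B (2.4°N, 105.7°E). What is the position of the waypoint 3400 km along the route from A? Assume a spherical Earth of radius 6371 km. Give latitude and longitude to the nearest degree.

≈ (18°S, 151°E)

The haversine formula gives a central angle δ ≈ 1.395 rad (79.9°) between the endpoints. The total great-circle distance is δ·R ≈ 1.395 × 6371 ≈ 8889 km, so the target fraction is f = 3400/8889 ≈ 0.383.
Interpolate at f ≈ 0.383 with slerp weights a = sin((1−f)δ)/sin δ ≈ 0.771, b = sin(fδ)/sin δ ≈ 0.517.
p = a·p₁ + b·p₂ ≈ (-0.832, 0.457, -0.315); φ = arcsin(p_z) ≈ -18.36°, λ = atan2(p_y, p_x) ≈ 151.21°.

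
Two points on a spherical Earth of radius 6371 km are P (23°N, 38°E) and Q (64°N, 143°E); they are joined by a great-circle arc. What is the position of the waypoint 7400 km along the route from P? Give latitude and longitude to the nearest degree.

≈ (66°N, 122°E)

Convert each endpoint to a unit vector on the sphere (x = cos φ cos λ, y = cos φ sin λ, z = sin φ).
The central angle between the endpoints is δ = arccos(p₁·p₂) ≈ 1.321 rad (75.7°). The total great-circle distance is δ·R ≈ 1.321 × 6371 ≈ 8419 km, so the target fraction is f = 7400/8419 ≈ 0.879.
Interpolate at f ≈ 0.879 with slerp weights a = sin((1−f)δ)/sin δ ≈ 0.164, b = sin(fδ)/sin δ ≈ 0.947.
p = a·p₁ + b·p₂ ≈ (-0.212, 0.343, 0.915); φ = arcsin(p_z) ≈ 66.22°, λ = atan2(p_y, p_x) ≈ 121.75°.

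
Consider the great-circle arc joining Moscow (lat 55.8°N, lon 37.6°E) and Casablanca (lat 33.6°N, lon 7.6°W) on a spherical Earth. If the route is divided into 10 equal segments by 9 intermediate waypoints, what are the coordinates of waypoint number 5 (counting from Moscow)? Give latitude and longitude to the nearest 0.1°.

Write both endpoints as unit vectors p₁, p₂ with components (cos φ cos λ, cos φ sin λ, sin φ).
The central angle between the endpoints is δ = arccos(p₁·p₂) ≈ 0.664 rad (38.0°).
Interpolate at f = 5/10 with slerp weights a = sin((1−f)δ)/sin δ ≈ 0.529, b = sin(fδ)/sin δ ≈ 0.529.
p = a·p₁ + b·p₂ ≈ (0.672, 0.123, 0.730); φ = arcsin(p_z) ≈ 46.89°, λ = atan2(p_y, p_x) ≈ 10.38°.

≈ lat 46.9°N, lon 10.4°E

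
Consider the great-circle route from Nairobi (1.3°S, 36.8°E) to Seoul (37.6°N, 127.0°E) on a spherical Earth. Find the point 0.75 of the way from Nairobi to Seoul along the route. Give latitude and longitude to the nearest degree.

≈ (34°N, 99°E)

Convert each endpoint to a unit vector on the sphere (x = cos φ cos λ, y = cos φ sin λ, z = sin φ).
The central angle between the endpoints is δ = arccos(p₁·p₂) ≈ 1.587 rad (91.0°).
Interpolate at f = 0.75 with slerp weights a = sin((1−f)δ)/sin δ ≈ 0.387, b = sin(fδ)/sin δ ≈ 0.929.
p = a·p₁ + b·p₂ ≈ (-0.133, 0.819, 0.558); φ = arcsin(p_z) ≈ 33.91°, λ = atan2(p_y, p_x) ≈ 99.25°.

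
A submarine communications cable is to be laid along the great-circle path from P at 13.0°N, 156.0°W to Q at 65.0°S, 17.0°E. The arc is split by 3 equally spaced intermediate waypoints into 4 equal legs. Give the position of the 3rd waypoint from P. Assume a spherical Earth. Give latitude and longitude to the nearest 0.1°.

Write both endpoints as unit vectors p₁, p₂ with components (cos φ cos λ, cos φ sin λ, sin φ).
The central angle between the endpoints is δ = arccos(p₁·p₂) ≈ 2.230 rad (127.8°).
Interpolate at f = 3/4 with slerp weights a = sin((1−f)δ)/sin δ ≈ 0.669, b = sin(fδ)/sin δ ≈ 1.259.
p = a·p₁ + b·p₂ ≈ (-0.087, -0.110, -0.990); φ = arcsin(p_z) ≈ -81.94°, λ = atan2(p_y, p_x) ≈ -128.45°.

≈ 81.9°S, 128.5°W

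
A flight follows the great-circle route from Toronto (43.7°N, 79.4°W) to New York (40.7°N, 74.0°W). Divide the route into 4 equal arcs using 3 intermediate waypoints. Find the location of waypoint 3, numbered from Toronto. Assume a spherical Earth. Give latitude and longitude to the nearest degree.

≈ 41°N, 75°W

Write both endpoints as unit vectors p₁, p₂ with components (cos φ cos λ, cos φ sin λ, sin φ).
The central angle between the endpoints is δ = arccos(p₁·p₂) ≈ 0.087 rad (5.0°).
Interpolate at f = 3/4 with slerp weights a = sin((1−f)δ)/sin δ ≈ 0.250, b = sin(fδ)/sin δ ≈ 0.750.
p = a·p₁ + b·p₂ ≈ (0.190, -0.725, 0.662); φ = arcsin(p_z) ≈ 41.47°, λ = atan2(p_y, p_x) ≈ -75.30°.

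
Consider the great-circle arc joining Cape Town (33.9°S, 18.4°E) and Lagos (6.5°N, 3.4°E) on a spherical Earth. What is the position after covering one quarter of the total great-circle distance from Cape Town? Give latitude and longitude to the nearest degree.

From cos δ = sin φ₁ sin φ₂ + cos φ₁ cos φ₂ cos Δλ, the central angle is δ ≈ 0.747 rad (42.8°).
Interpolate at f = 1/4 with slerp weights a = sin((1−f)δ)/sin δ ≈ 0.782, b = sin(fδ)/sin δ ≈ 0.273.
p = a·p₁ + b·p₂ ≈ (0.887, 0.221, -0.405); φ = arcsin(p_z) ≈ -23.91°, λ = atan2(p_y, p_x) ≈ 13.99°.

≈ 24°S, 14°E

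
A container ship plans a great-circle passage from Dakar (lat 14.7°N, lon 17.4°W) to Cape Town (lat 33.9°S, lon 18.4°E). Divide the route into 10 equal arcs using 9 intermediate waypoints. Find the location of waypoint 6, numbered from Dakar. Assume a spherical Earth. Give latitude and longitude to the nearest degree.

≈ lat 15°S, lon 2°E

Write both endpoints as unit vectors p₁, p₂ with components (cos φ cos λ, cos φ sin λ, sin φ).
The central angle between the endpoints is δ = arccos(p₁·p₂) ≈ 1.036 rad (59.4°).
Interpolate at f = 6/10 with slerp weights a = sin((1−f)δ)/sin δ ≈ 0.468, b = sin(fδ)/sin δ ≈ 0.677.
p = a·p₁ + b·p₂ ≈ (0.965, 0.042, -0.259); φ = arcsin(p_z) ≈ -15.00°, λ = atan2(p_y, p_x) ≈ 2.49°.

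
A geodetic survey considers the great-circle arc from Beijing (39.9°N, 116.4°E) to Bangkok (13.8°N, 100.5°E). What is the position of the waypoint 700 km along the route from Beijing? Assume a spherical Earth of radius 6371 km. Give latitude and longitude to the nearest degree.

≈ (35°N, 112°E)

Write both endpoints as unit vectors p₁, p₂ with components (cos φ cos λ, cos φ sin λ, sin φ).
The central angle between the endpoints is δ = arccos(p₁·p₂) ≈ 0.517 rad (29.6°). The total great-circle distance is δ·R ≈ 0.517 × 6371 ≈ 3291 km, so the target fraction is f = 700/3291 ≈ 0.213.
Interpolate at f ≈ 0.213 with slerp weights a = sin((1−f)δ)/sin δ ≈ 0.801, b = sin(fδ)/sin δ ≈ 0.222.
p = a·p₁ + b·p₂ ≈ (-0.312, 0.762, 0.567); φ = arcsin(p_z) ≈ 34.52°, λ = atan2(p_y, p_x) ≈ 112.29°.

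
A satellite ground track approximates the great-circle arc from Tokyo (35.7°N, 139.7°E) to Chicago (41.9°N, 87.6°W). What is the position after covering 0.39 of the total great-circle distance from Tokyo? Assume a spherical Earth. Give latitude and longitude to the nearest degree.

≈ 60°N, 180°E

Write both endpoints as unit vectors p₁, p₂ with components (cos φ cos λ, cos φ sin λ, sin φ).
The central angle between the endpoints is δ = arccos(p₁·p₂) ≈ 1.591 rad (91.2°).
Interpolate at f = 0.39 with slerp weights a = sin((1−f)δ)/sin δ ≈ 0.825, b = sin(fδ)/sin δ ≈ 0.582.
p = a·p₁ + b·p₂ ≈ (-0.493, 0.001, 0.870); φ = arcsin(p_z) ≈ 60.46°, λ = atan2(p_y, p_x) ≈ 179.88°.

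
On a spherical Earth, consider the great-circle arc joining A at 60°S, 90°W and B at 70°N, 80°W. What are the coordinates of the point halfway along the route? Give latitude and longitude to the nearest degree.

≈ 5°N, 86°W

From cos δ = sin φ₁ sin φ₂ + cos φ₁ cos φ₂ cos Δλ, the central angle is δ ≈ 2.272 rad (130.2°).
Interpolate at f = 1/2 with slerp weights a = sin((1−f)δ)/sin δ ≈ 1.187, b = sin(fδ)/sin δ ≈ 1.187.
p = a·p₁ + b·p₂ ≈ (0.071, -0.994, 0.087); φ = arcsin(p_z) ≈ 5.02°, λ = atan2(p_y, p_x) ≈ -85.94°.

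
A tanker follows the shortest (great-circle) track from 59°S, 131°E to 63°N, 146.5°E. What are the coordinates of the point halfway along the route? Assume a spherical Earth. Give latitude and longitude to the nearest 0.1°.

≈ 2.0°N, 138.3°E

Write both endpoints as unit vectors p₁, p₂ with components (cos φ cos λ, cos φ sin λ, sin φ).
The central angle between the endpoints is δ = arccos(p₁·p₂) ≈ 2.139 rad (122.6°).
Interpolate at f = 1/2 with slerp weights a = sin((1−f)δ)/sin δ ≈ 1.041, b = sin(fδ)/sin δ ≈ 1.041.
p = a·p₁ + b·p₂ ≈ (-0.746, 0.665, 0.035); φ = arcsin(p_z) ≈ 2.02°, λ = atan2(p_y, p_x) ≈ 138.26°.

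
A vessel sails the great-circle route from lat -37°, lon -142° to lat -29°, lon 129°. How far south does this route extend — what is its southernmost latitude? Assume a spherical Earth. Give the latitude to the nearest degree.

The great circle lies in the plane with unit normal n̂ = (p₁ × p₂)/|p₁ × p₂|.
Here n̂_z ≈ -0.733; the vertex latitude is φ_max = arccos|n̂_z| ≈ 42.9°.
Check via Clairaut: cos φ_max = |cos φ₁| · sin C = cos(37.0°)·sin(113.4°) ≈ 0.733, again giving ≈ 42.9°.

≈ -43°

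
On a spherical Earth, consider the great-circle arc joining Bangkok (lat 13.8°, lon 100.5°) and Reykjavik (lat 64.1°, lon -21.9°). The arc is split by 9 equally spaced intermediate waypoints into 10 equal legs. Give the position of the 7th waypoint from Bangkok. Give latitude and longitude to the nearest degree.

≈ lat 66°, lon 46°

From cos δ = sin φ₁ sin φ₂ + cos φ₁ cos φ₂ cos Δλ, the central angle is δ ≈ 1.584 rad (90.7°).
Interpolate at f = 7/10 with slerp weights a = sin((1−f)δ)/sin δ ≈ 0.457, b = sin(fδ)/sin δ ≈ 0.895.
p = a·p₁ + b·p₂ ≈ (0.282, 0.291, 0.914); φ = arcsin(p_z) ≈ 66.11°, λ = atan2(p_y, p_x) ≈ 45.91°.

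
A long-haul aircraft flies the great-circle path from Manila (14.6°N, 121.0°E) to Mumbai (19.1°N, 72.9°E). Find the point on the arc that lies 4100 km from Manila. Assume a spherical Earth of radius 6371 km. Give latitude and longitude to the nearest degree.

Write both endpoints as unit vectors p₁, p₂ with components (cos φ cos λ, cos φ sin λ, sin φ).
The central angle between the endpoints is δ = arccos(p₁·p₂) ≈ 0.805 rad (46.1°). The total great-circle distance is δ·R ≈ 0.805 × 6371 ≈ 5128 km, so the target fraction is f = 4100/5128 ≈ 0.800.
Interpolate at f ≈ 0.800 with slerp weights a = sin((1−f)δ)/sin δ ≈ 0.223, b = sin(fδ)/sin δ ≈ 0.832.
p = a·p₁ + b·p₂ ≈ (0.120, 0.937, 0.329); φ = arcsin(p_z) ≈ 19.18°, λ = atan2(p_y, p_x) ≈ 82.69°.

≈ 19°N, 83°E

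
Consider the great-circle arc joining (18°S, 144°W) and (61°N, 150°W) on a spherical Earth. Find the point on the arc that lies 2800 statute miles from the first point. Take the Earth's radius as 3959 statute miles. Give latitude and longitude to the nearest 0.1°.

≈ (22.5°N, 146.1°W)

The haversine formula gives a central angle δ ≈ 1.381 rad (79.1°) between the endpoints. The total great-circle distance is δ·R ≈ 1.381 × 3959 ≈ 5469 mi, so the target fraction is f = 2800/5469 ≈ 0.512.
Interpolate at f ≈ 0.512 with slerp weights a = sin((1−f)δ)/sin δ ≈ 0.636, b = sin(fδ)/sin δ ≈ 0.662.
p = a·p₁ + b·p₂ ≈ (-0.767, -0.516, 0.382); φ = arcsin(p_z) ≈ 22.47°, λ = atan2(p_y, p_x) ≈ -146.08°.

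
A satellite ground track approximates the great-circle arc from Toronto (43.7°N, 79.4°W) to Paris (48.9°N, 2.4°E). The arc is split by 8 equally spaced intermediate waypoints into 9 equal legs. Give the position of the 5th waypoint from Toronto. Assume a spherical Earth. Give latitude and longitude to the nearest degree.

From cos δ = sin φ₁ sin φ₂ + cos φ₁ cos φ₂ cos Δλ, the central angle is δ ≈ 0.942 rad (54.0°).
Interpolate at f = 5/9 with slerp weights a = sin((1−f)δ)/sin δ ≈ 0.503, b = sin(fδ)/sin δ ≈ 0.618.
p = a·p₁ + b·p₂ ≈ (0.473, -0.340, 0.813); φ = arcsin(p_z) ≈ 54.38°, λ = atan2(p_y, p_x) ≈ -35.74°.

≈ (54°N, 36°W)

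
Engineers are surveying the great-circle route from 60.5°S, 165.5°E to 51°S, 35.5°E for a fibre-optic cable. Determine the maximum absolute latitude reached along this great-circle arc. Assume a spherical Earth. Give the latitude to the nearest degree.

≈ 74°S

The great circle lies in the plane with unit normal n̂ = (p₁ × p₂)/|p₁ × p₂|.
Here n̂_z ≈ -0.270; the vertex latitude is φ_max = arccos|n̂_z| ≈ 74.3°.
Check via Clairaut: cos φ_max = |cos φ₁| · sin C = cos(60.5°)·sin(146.7°) ≈ 0.270, again giving ≈ 74.3°.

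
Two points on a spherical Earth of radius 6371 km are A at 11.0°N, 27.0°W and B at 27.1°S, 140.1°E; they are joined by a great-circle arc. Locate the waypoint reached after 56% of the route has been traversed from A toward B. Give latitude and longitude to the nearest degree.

≈ 53°S, 47°E

Write both endpoints as unit vectors p₁, p₂ with components (cos φ cos λ, cos φ sin λ, sin φ).
The central angle between the endpoints is δ = arccos(p₁·p₂) ≈ 2.790 rad (159.8°).
Interpolate at f = 0.56 with slerp weights a = sin((1−f)δ)/sin δ ≈ 2.732, b = sin(fδ)/sin δ ≈ 2.901.
p = a·p₁ + b·p₂ ≈ (0.408, 0.439, -0.800); φ = arcsin(p_z) ≈ -53.16°, λ = atan2(p_y, p_x) ≈ 47.10°.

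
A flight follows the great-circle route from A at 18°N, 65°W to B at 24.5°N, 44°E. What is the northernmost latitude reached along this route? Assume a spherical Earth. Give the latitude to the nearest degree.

The great circle lies in the plane with unit normal n̂ = (p₁ × p₂)/|p₁ × p₂|.
Here n̂_z ≈ +0.828; the vertex latitude is φ_max = arccos|n̂_z| ≈ 34.1°.

≈ 34°N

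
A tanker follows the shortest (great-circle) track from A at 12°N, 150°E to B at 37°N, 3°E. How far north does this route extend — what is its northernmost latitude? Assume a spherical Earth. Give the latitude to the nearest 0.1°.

The great circle lies in the plane with unit normal n̂ = (p₁ × p₂)/|p₁ × p₂|.
Here n̂_z ≈ -0.502; the vertex latitude is φ_max = arccos|n̂_z| ≈ 59.9°.
Check via Clairaut: cos φ_max = |cos φ₁| · sin C = cos(12.0°)·sin(30.9°) ≈ 0.502, again giving ≈ 59.9°.

≈ 59.9°N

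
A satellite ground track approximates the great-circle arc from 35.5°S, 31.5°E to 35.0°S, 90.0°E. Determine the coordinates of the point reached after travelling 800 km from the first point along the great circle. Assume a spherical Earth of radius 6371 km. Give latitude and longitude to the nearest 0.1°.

Write both endpoints as unit vectors p₁, p₂ with components (cos φ cos λ, cos φ sin λ, sin φ).
The central angle between the endpoints is δ = arccos(p₁·p₂) ≈ 0.821 rad (47.0°). The total great-circle distance is δ·R ≈ 0.821 × 6371 ≈ 5230 km, so the target fraction is f = 800/5230 ≈ 0.153.
Interpolate at f ≈ 0.153 with slerp weights a = sin((1−f)δ)/sin δ ≈ 0.875, b = sin(fδ)/sin δ ≈ 0.171.
p = a·p₁ + b·p₂ ≈ (0.608, 0.513, -0.607); φ = arcsin(p_z) ≈ -37.34°, λ = atan2(p_y, p_x) ≈ 40.15°.

≈ 37.3°S, 40.1°E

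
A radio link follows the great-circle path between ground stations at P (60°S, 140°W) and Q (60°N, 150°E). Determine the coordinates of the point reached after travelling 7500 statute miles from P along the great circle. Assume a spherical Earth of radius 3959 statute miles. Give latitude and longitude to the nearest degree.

The haversine formula gives a central angle δ ≈ 2.298 rad (131.6°) between the endpoints. The total great-circle distance is δ·R ≈ 2.298 × 3959 ≈ 9096 mi, so the target fraction is f = 7500/9096 ≈ 0.825.
Interpolate at f ≈ 0.825 with slerp weights a = sin((1−f)δ)/sin δ ≈ 0.525, b = sin(fδ)/sin δ ≈ 1.269.
p = a·p₁ + b·p₂ ≈ (-0.750, 0.148, 0.644); φ = arcsin(p_z) ≈ 40.09°, λ = atan2(p_y, p_x) ≈ 168.81°.

≈ (40°N, 169°E)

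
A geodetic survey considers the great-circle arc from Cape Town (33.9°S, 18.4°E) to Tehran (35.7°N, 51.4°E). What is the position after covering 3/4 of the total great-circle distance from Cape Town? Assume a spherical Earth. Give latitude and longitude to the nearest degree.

≈ 18°N, 42°E

From cos δ = sin φ₁ sin φ₂ + cos φ₁ cos φ₂ cos Δλ, the central angle is δ ≈ 1.329 rad (76.1°).
Interpolate at f = 3/4 with slerp weights a = sin((1−f)δ)/sin δ ≈ 0.336, b = sin(fδ)/sin δ ≈ 0.865.
p = a·p₁ + b·p₂ ≈ (0.703, 0.637, 0.317); φ = arcsin(p_z) ≈ 18.50°, λ = atan2(p_y, p_x) ≈ 42.19°.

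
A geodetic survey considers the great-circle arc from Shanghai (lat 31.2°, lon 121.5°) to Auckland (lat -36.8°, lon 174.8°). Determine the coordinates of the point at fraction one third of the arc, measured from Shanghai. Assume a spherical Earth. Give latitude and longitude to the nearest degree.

From cos δ = sin φ₁ sin φ₂ + cos φ₁ cos φ₂ cos Δλ, the central angle is δ ≈ 1.472 rad (84.3°).
Interpolate at f = 1/3 with slerp weights a = sin((1−f)δ)/sin δ ≈ 0.835, b = sin(fδ)/sin δ ≈ 0.473.
p = a·p₁ + b·p₂ ≈ (-0.751, 0.643, 0.149); φ = arcsin(p_z) ≈ 8.57°, λ = atan2(p_y, p_x) ≈ 139.40°.

≈ lat 9°, lon 139°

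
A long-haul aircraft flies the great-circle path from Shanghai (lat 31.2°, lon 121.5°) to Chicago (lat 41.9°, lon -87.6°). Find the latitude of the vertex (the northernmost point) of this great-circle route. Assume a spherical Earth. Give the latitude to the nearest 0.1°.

≈ 71.5°

The great circle lies in the plane with unit normal n̂ = (p₁ × p₂)/|p₁ × p₂|.
Here n̂_z ≈ +0.317; the vertex latitude is φ_max = arccos|n̂_z| ≈ 71.5°.
Check via Clairaut: cos φ_max = |cos φ₁| · sin C = cos(31.2°)·sin(21.7°) ≈ 0.317, again giving ≈ 71.5°.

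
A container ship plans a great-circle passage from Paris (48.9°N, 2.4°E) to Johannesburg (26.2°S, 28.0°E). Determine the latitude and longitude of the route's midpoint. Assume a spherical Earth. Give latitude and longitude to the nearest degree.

From cos δ = sin φ₁ sin φ₂ + cos φ₁ cos φ₂ cos Δλ, the central angle is δ ≈ 1.370 rad (78.5°).
Interpolate at f = 1/2 with slerp weights a = sin((1−f)δ)/sin δ ≈ 0.646, b = sin(fδ)/sin δ ≈ 0.646.
p = a·p₁ + b·p₂ ≈ (0.936, 0.290, 0.201); φ = arcsin(p_z) ≈ 11.62°, λ = atan2(p_y, p_x) ≈ 17.21°.

≈ 12°N, 17°E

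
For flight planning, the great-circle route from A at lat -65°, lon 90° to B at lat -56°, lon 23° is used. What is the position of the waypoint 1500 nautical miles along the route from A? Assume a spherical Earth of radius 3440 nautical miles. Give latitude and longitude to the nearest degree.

≈ lat -61°, lon 34°

Write both endpoints as unit vectors p₁, p₂ with components (cos φ cos λ, cos φ sin λ, sin φ).
The central angle between the endpoints is δ = arccos(p₁·p₂) ≈ 0.567 rad (32.5°). The total great-circle distance is δ·R ≈ 0.567 × 3440 ≈ 1949 nmi, so the target fraction is f = 1500/1949 ≈ 0.770.
Interpolate at f ≈ 0.770 with slerp weights a = sin((1−f)δ)/sin δ ≈ 0.243, b = sin(fδ)/sin δ ≈ 0.787.
p = a·p₁ + b·p₂ ≈ (0.405, 0.274, -0.872); φ = arcsin(p_z) ≈ -60.71°, λ = atan2(p_y, p_x) ≈ 34.12°.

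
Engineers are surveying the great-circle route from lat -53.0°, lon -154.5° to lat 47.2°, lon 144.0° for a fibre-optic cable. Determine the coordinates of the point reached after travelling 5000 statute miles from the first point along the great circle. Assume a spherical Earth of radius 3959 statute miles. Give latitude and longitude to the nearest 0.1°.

≈ lat 11.2°, lon 166.4°

Write both endpoints as unit vectors p₁, p₂ with components (cos φ cos λ, cos φ sin λ, sin φ).
The central angle between the endpoints is δ = arccos(p₁·p₂) ≈ 1.972 rad (113.0°). The total great-circle distance is δ·R ≈ 1.972 × 3959 ≈ 7809 mi, so the target fraction is f = 5000/7809 ≈ 0.640.
Interpolate at f ≈ 0.640 with slerp weights a = sin((1−f)δ)/sin δ ≈ 0.708, b = sin(fδ)/sin δ ≈ 1.035.
p = a·p₁ + b·p₂ ≈ (-0.954, 0.230, 0.194); φ = arcsin(p_z) ≈ 11.21°, λ = atan2(p_y, p_x) ≈ 166.43°.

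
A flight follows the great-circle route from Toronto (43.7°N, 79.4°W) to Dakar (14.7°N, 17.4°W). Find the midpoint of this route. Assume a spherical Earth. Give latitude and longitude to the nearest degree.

Convert each endpoint to a unit vector on the sphere (x = cos φ cos λ, y = cos φ sin λ, z = sin φ).
The central angle between the endpoints is δ = arccos(p₁·p₂) ≈ 1.043 rad (59.8°).
Interpolate at f = 1/2 with slerp weights a = sin((1−f)δ)/sin δ ≈ 0.577, b = sin(fδ)/sin δ ≈ 0.577.
p = a·p₁ + b·p₂ ≈ (0.609, -0.577, 0.545); φ = arcsin(p_z) ≈ 33.01°, λ = atan2(p_y, p_x) ≈ -43.44°.

≈ (33°N, 43°W)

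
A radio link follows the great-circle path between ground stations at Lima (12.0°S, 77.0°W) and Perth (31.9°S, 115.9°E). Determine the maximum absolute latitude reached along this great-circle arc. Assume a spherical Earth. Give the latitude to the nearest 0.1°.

≈ 75.0°S

The great circle lies in the plane with unit normal n̂ = (p₁ × p₂)/|p₁ × p₂|.
Here n̂_z ≈ -0.259; the vertex latitude is φ_max = arccos|n̂_z| ≈ 75.0°.
Check via Clairaut: cos φ_max = |cos φ₁| · sin C = cos(12.0°)·sin(164.6°) ≈ 0.259, again giving ≈ 75.0°.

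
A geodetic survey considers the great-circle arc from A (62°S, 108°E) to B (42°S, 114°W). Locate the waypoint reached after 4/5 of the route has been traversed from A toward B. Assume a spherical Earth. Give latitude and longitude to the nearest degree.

≈ (55°S, 122°W)

Write both endpoints as unit vectors p₁, p₂ with components (cos φ cos λ, cos φ sin λ, sin φ).
The central angle between the endpoints is δ = arccos(p₁·p₂) ≈ 1.233 rad (70.6°).
Interpolate at f = 4/5 with slerp weights a = sin((1−f)δ)/sin δ ≈ 0.259, b = sin(fδ)/sin δ ≈ 0.884.
p = a·p₁ + b·p₂ ≈ (-0.305, -0.485, -0.820); φ = arcsin(p_z) ≈ -55.08°, λ = atan2(p_y, p_x) ≈ -122.16°.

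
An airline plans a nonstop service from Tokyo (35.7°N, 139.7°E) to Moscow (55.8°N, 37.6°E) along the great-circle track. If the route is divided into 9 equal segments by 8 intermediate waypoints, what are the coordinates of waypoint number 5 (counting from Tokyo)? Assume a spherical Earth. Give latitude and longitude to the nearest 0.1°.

≈ 59.3°N, 94.7°E

Convert each endpoint to a unit vector on the sphere (x = cos φ cos λ, y = cos φ sin λ, z = sin φ).
The central angle between the endpoints is δ = arccos(p₁·p₂) ≈ 1.173 rad (67.2°).
Interpolate at f = 5/9 with slerp weights a = sin((1−f)δ)/sin δ ≈ 0.540, b = sin(fδ)/sin δ ≈ 0.658.
p = a·p₁ + b·p₂ ≈ (-0.042, 0.509, 0.859); φ = arcsin(p_z) ≈ 59.26°, λ = atan2(p_y, p_x) ≈ 94.67°.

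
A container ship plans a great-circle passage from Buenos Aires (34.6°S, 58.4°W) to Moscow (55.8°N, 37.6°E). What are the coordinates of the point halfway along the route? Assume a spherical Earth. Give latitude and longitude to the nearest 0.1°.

≈ 15.3°N, 22.2°W

From cos δ = sin φ₁ sin φ₂ + cos φ₁ cos φ₂ cos Δλ, the central angle is δ ≈ 2.115 rad (121.2°).
Interpolate at f = 1/2 with slerp weights a = sin((1−f)δ)/sin δ ≈ 1.019, b = sin(fδ)/sin δ ≈ 1.019.
p = a·p₁ + b·p₂ ≈ (0.893, -0.365, 0.264); φ = arcsin(p_z) ≈ 15.31°, λ = atan2(p_y, p_x) ≈ -22.22°.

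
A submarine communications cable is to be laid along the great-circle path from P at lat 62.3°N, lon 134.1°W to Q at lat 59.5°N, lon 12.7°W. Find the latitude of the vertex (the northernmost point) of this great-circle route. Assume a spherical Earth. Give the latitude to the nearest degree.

≈ 75°N

The great circle lies in the plane with unit normal n̂ = (p₁ × p₂)/|p₁ × p₂|.
Here n̂_z ≈ +0.262; the vertex latitude is φ_max = arccos|n̂_z| ≈ 74.8°.
Check via Clairaut: cos φ_max = |cos φ₁| · sin C = cos(62.3°)·sin(34.3°) ≈ 0.262, again giving ≈ 74.8°.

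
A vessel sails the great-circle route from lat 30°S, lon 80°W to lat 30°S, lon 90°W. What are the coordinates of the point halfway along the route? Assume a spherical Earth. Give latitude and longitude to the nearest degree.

≈ lat 30°S, lon 85°W

Convert each endpoint to a unit vector on the sphere (x = cos φ cos λ, y = cos φ sin λ, z = sin φ).
The central angle between the endpoints is δ = arccos(p₁·p₂) ≈ 0.151 rad (8.7°).
Interpolate at f = 1/2 with slerp weights a = sin((1−f)δ)/sin δ ≈ 0.501, b = sin(fδ)/sin δ ≈ 0.501.
p = a·p₁ + b·p₂ ≈ (0.075, -0.862, -0.501); φ = arcsin(p_z) ≈ -30.09°, λ = atan2(p_y, p_x) ≈ -85.00°.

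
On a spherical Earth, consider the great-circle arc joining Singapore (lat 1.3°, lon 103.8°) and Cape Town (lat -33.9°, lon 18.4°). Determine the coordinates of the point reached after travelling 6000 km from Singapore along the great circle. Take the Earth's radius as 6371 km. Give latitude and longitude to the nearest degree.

≈ lat -26°, lon 56°

From cos δ = sin φ₁ sin φ₂ + cos φ₁ cos φ₂ cos Δλ, the central angle is δ ≈ 1.517 rad (86.9°). The total great-circle distance is δ·R ≈ 1.517 × 6371 ≈ 9664 km, so the target fraction is f = 6000/9664 ≈ 0.621.
Interpolate at f ≈ 0.621 with slerp weights a = sin((1−f)δ)/sin δ ≈ 0.545, b = sin(fδ)/sin δ ≈ 0.810.
p = a·p₁ + b·p₂ ≈ (0.508, 0.741, -0.439); φ = arcsin(p_z) ≈ -26.06°, λ = atan2(p_y, p_x) ≈ 55.57°.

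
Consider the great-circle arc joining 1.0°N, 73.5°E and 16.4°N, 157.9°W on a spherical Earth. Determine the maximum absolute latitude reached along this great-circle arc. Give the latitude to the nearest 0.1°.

≈ 21.4°N

The great circle lies in the plane with unit normal n̂ = (p₁ × p₂)/|p₁ × p₂|.
Here n̂_z ≈ +0.931; the vertex latitude is φ_max = arccos|n̂_z| ≈ 21.4°.
Check via Clairaut: cos φ_max = |cos φ₁| · sin C = cos(1.0°)·sin(68.7°) ≈ 0.931, again giving ≈ 21.4°.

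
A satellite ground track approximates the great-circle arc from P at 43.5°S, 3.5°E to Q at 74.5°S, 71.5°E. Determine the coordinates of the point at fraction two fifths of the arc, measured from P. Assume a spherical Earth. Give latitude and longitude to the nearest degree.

The haversine formula gives a central angle δ ≈ 0.744 rad (42.6°) between the endpoints.
Interpolate at f = 2/5 with slerp weights a = sin((1−f)δ)/sin δ ≈ 0.637, b = sin(fδ)/sin δ ≈ 0.433.
p = a·p₁ + b·p₂ ≈ (0.498, 0.138, -0.856); φ = arcsin(p_z) ≈ -58.87°, λ = atan2(p_y, p_x) ≈ 15.48°.

≈ 59°S, 15°E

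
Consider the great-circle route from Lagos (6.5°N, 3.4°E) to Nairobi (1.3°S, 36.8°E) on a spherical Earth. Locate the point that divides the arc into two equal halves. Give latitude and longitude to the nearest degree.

≈ (3°N, 20°E)

Write both endpoints as unit vectors p₁, p₂ with components (cos φ cos λ, cos φ sin λ, sin φ).
The central angle between the endpoints is δ = arccos(p₁·p₂) ≈ 0.598 rad (34.2°).
Interpolate at f = 1/2 with slerp weights a = sin((1−f)δ)/sin δ ≈ 0.523, b = sin(fδ)/sin δ ≈ 0.523.
p = a·p₁ + b·p₂ ≈ (0.938, 0.344, 0.047); φ = arcsin(p_z) ≈ 2.71°, λ = atan2(p_y, p_x) ≈ 20.15°.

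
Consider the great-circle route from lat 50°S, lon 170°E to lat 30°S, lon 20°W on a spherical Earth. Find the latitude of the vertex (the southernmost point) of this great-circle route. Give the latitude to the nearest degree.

The great circle lies in the plane with unit normal n̂ = (p₁ × p₂)/|p₁ × p₂|.
Here n̂_z ≈ +0.098; the vertex latitude is φ_max = arccos|n̂_z| ≈ 84.4°.
Check via Clairaut: cos φ_max = |cos φ₁| · sin C = cos(50.0°)·sin(171.2°) ≈ 0.098, again giving ≈ 84.4°.

≈ 84°S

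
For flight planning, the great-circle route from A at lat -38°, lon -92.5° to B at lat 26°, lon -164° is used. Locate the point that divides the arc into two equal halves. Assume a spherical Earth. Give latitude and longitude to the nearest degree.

≈ lat -7°, lon -131°

Convert each endpoint to a unit vector on the sphere (x = cos φ cos λ, y = cos φ sin λ, z = sin φ).
The central angle between the endpoints is δ = arccos(p₁·p₂) ≈ 1.616 rad (92.6°).
Interpolate at f = 1/2 with slerp weights a = sin((1−f)δ)/sin δ ≈ 0.724, b = sin(fδ)/sin δ ≈ 0.724.
p = a·p₁ + b·p₂ ≈ (-0.650, -0.749, -0.128); φ = arcsin(p_z) ≈ -7.37°, λ = atan2(p_y, p_x) ≈ -130.96°.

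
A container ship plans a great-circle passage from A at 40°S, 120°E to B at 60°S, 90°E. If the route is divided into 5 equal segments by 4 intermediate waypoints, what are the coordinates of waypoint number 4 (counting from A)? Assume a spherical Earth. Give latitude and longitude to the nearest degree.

≈ 57°S, 98°E

Write both endpoints as unit vectors p₁, p₂ with components (cos φ cos λ, cos φ sin λ, sin φ).
The central angle between the endpoints is δ = arccos(p₁·p₂) ≈ 0.477 rad (27.3°).
Interpolate at f = 4/5 with slerp weights a = sin((1−f)δ)/sin δ ≈ 0.207, b = sin(fδ)/sin δ ≈ 0.811.
p = a·p₁ + b·p₂ ≈ (-0.079, 0.543, -0.836); φ = arcsin(p_z) ≈ -56.70°, λ = atan2(p_y, p_x) ≈ 98.32°.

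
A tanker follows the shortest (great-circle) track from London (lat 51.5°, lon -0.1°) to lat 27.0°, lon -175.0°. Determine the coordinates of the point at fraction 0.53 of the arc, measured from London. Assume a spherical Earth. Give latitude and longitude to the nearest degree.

≈ lat 74°, lon -166°

From cos δ = sin φ₁ sin φ₂ + cos φ₁ cos φ₂ cos Δλ, the central angle is δ ≈ 1.769 rad (101.4°).
Interpolate at f = 0.53 with slerp weights a = sin((1−f)δ)/sin δ ≈ 0.754, b = sin(fδ)/sin δ ≈ 0.822.
p = a·p₁ + b·p₂ ≈ (-0.261, -0.065, 0.963); φ = arcsin(p_z) ≈ 74.42°, λ = atan2(p_y, p_x) ≈ -166.07°.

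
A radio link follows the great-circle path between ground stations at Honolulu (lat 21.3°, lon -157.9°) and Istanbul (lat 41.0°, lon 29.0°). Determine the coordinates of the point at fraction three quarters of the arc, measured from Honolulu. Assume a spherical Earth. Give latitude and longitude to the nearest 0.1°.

≈ lat 69.8°, lon 39.3°

From cos δ = sin φ₁ sin φ₂ + cos φ₁ cos φ₂ cos Δλ, the central angle is δ ≈ 2.049 rad (117.4°).
Interpolate at f = 3/4 with slerp weights a = sin((1−f)δ)/sin δ ≈ 0.552, b = sin(fδ)/sin δ ≈ 1.125.
p = a·p₁ + b·p₂ ≈ (0.267, 0.218, 0.939); φ = arcsin(p_z) ≈ 69.85°, λ = atan2(p_y, p_x) ≈ 39.33°.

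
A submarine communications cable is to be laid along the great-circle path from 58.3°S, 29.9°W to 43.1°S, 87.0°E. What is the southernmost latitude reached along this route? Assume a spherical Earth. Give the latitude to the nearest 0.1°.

≈ 68.0°S

The great circle lies in the plane with unit normal n̂ = (p₁ × p₂)/|p₁ × p₂|.
Here n̂_z ≈ +0.375; the vertex latitude is φ_max = arccos|n̂_z| ≈ 68.0°.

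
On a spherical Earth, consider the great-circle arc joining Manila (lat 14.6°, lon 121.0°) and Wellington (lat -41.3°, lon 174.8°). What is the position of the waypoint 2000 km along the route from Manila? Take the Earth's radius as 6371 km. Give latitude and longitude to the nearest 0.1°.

Convert each endpoint to a unit vector on the sphere (x = cos φ cos λ, y = cos φ sin λ, z = sin φ).
The central angle between the endpoints is δ = arccos(p₁·p₂) ≈ 1.305 rad (74.8°). The total great-circle distance is δ·R ≈ 1.305 × 6371 ≈ 8312 km, so the target fraction is f = 2000/8312 ≈ 0.241.
Interpolate at f ≈ 0.241 with slerp weights a = sin((1−f)δ)/sin δ ≈ 0.867, b = sin(fδ)/sin δ ≈ 0.320.
p = a·p₁ + b·p₂ ≈ (-0.672, 0.741, 0.007); φ = arcsin(p_z) ≈ 0.42°, λ = atan2(p_y, p_x) ≈ 132.19°.

≈ lat 0.4°, lon 132.2°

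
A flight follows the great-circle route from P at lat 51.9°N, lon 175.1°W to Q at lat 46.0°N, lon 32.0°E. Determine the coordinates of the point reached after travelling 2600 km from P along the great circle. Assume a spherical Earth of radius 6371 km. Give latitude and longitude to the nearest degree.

Convert each endpoint to a unit vector on the sphere (x = cos φ cos λ, y = cos φ sin λ, z = sin φ).
The central angle between the endpoints is δ = arccos(p₁·p₂) ≈ 1.385 rad (79.4°). The total great-circle distance is δ·R ≈ 1.385 × 6371 ≈ 8825 km, so the target fraction is f = 2600/8825 ≈ 0.295.
Interpolate at f ≈ 0.295 with slerp weights a = sin((1−f)δ)/sin δ ≈ 0.843, b = sin(fδ)/sin δ ≈ 0.404.
p = a·p₁ + b·p₂ ≈ (-0.281, 0.104, 0.954); φ = arcsin(p_z) ≈ 72.58°, λ = atan2(p_y, p_x) ≈ 159.63°.

≈ lat 73°N, lon 160°E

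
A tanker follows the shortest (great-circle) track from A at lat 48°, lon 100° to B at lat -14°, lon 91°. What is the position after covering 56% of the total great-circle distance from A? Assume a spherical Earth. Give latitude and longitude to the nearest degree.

Write both endpoints as unit vectors p₁, p₂ with components (cos φ cos λ, cos φ sin λ, sin φ).
The central angle between the endpoints is δ = arccos(p₁·p₂) ≈ 1.091 rad (62.5°).
Interpolate at f = 0.56 with slerp weights a = sin((1−f)δ)/sin δ ≈ 0.521, b = sin(fδ)/sin δ ≈ 0.647.
p = a·p₁ + b·p₂ ≈ (-0.071, 0.970, 0.230); φ = arcsin(p_z) ≈ 13.32°, λ = atan2(p_y, p_x) ≈ 94.21°.

≈ lat 13°, lon 94°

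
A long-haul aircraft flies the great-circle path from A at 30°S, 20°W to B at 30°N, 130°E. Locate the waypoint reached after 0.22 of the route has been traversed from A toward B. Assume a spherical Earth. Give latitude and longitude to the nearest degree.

≈ 21°S, 16°E

From cos δ = sin φ₁ sin φ₂ + cos φ₁ cos φ₂ cos Δλ, the central angle is δ ≈ 2.689 rad (154.1°).
Interpolate at f = 0.22 with slerp weights a = sin((1−f)δ)/sin δ ≈ 1.978, b = sin(fδ)/sin δ ≈ 1.277.
p = a·p₁ + b·p₂ ≈ (0.899, 0.261, -0.351); φ = arcsin(p_z) ≈ -20.54°, λ = atan2(p_y, p_x) ≈ 16.18°.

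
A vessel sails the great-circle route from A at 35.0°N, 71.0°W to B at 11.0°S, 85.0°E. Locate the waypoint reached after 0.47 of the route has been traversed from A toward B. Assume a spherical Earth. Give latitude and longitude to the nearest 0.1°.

Write both endpoints as unit vectors p₁, p₂ with components (cos φ cos λ, cos φ sin λ, sin φ).
The central angle between the endpoints is δ = arccos(p₁·p₂) ≈ 2.576 rad (147.6°).
Interpolate at f = 0.47 with slerp weights a = sin((1−f)δ)/sin δ ≈ 1.825, b = sin(fδ)/sin δ ≈ 1.745.
p = a·p₁ + b·p₂ ≈ (0.636, 0.293, 0.714); φ = arcsin(p_z) ≈ 45.56°, λ = atan2(p_y, p_x) ≈ 24.70°.

≈ 45.6°N, 24.7°E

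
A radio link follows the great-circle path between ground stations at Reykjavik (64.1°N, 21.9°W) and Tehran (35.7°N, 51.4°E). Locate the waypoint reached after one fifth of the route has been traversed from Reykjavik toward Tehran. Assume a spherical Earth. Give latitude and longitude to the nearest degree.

≈ 63°N, 1°E

The haversine formula gives a central angle δ ≈ 0.893 rad (51.2°) between the endpoints.
Interpolate at f = 1/5 with slerp weights a = sin((1−f)δ)/sin δ ≈ 0.841, b = sin(fδ)/sin δ ≈ 0.228.
p = a·p₁ + b·p₂ ≈ (0.456, 0.008, 0.890); φ = arcsin(p_z) ≈ 62.84°, λ = atan2(p_y, p_x) ≈ 0.97°.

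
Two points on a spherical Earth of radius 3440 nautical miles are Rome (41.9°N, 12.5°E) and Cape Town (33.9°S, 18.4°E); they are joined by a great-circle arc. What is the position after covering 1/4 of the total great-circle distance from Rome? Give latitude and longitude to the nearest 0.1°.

Write both endpoints as unit vectors p₁, p₂ with components (cos φ cos λ, cos φ sin λ, sin φ).
The central angle between the endpoints is δ = arccos(p₁·p₂) ≈ 1.326 rad (76.0°).
Interpolate at f = 1/4 with slerp weights a = sin((1−f)δ)/sin δ ≈ 0.864, b = sin(fδ)/sin δ ≈ 0.336.
p = a·p₁ + b·p₂ ≈ (0.892, 0.227, 0.390); φ = arcsin(p_z) ≈ 22.96°, λ = atan2(p_y, p_x) ≈ 14.28°.

≈ 23.0°N, 14.3°E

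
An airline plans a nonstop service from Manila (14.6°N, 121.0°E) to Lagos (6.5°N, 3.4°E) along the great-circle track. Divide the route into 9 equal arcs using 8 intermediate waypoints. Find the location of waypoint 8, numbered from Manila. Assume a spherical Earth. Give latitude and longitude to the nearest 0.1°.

≈ 10.5°N, 15.6°E

The haversine formula gives a central angle δ ≈ 2.001 rad (114.6°) between the endpoints.
Interpolate at f = 8/9 with slerp weights a = sin((1−f)δ)/sin δ ≈ 0.243, b = sin(fδ)/sin δ ≈ 1.077.
p = a·p₁ + b·p₂ ≈ (0.947, 0.265, 0.183); φ = arcsin(p_z) ≈ 10.55°, λ = atan2(p_y, p_x) ≈ 15.62°.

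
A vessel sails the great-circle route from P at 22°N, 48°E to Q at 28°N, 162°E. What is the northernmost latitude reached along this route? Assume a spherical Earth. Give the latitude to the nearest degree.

≈ 41°N

The great circle lies in the plane with unit normal n̂ = (p₁ × p₂)/|p₁ × p₂|.
Here n̂_z ≈ +0.757; the vertex latitude is φ_max = arccos|n̂_z| ≈ 40.8°.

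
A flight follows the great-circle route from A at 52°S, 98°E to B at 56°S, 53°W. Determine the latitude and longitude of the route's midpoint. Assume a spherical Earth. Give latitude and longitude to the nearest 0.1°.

≈ 79.5°S, 33.0°E

Convert each endpoint to a unit vector on the sphere (x = cos φ cos λ, y = cos φ sin λ, z = sin φ).
The central angle between the endpoints is δ = arccos(p₁·p₂) ≈ 1.211 rad (69.4°).
Interpolate at f = 1/2 with slerp weights a = sin((1−f)δ)/sin δ ≈ 0.608, b = sin(fδ)/sin δ ≈ 0.608.
p = a·p₁ + b·p₂ ≈ (0.153, 0.099, -0.983); φ = arcsin(p_z) ≈ -79.52°, λ = atan2(p_y, p_x) ≈ 33.03°.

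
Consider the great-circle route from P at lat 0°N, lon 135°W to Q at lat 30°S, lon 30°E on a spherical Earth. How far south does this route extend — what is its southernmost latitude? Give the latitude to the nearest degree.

≈ 66°S

The great circle lies in the plane with unit normal n̂ = (p₁ × p₂)/|p₁ × p₂|.
Here n̂_z ≈ +0.409; the vertex latitude is φ_max = arccos|n̂_z| ≈ 65.9°.
Check via Clairaut: cos φ_max = |cos φ₁| · sin C = cos(0.0°)·sin(155.9°) ≈ 0.409, again giving ≈ 65.9°.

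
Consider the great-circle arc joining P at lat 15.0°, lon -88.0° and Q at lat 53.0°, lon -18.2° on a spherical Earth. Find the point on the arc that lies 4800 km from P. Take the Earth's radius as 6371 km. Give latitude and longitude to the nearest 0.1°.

Write both endpoints as unit vectors p₁, p₂ with components (cos φ cos λ, cos φ sin λ, sin φ).
The central angle between the endpoints is δ = arccos(p₁·p₂) ≈ 1.151 rad (66.0°). The total great-circle distance is δ·R ≈ 1.151 × 6371 ≈ 7334 km, so the target fraction is f = 4800/7334 ≈ 0.654.
Interpolate at f ≈ 0.654 with slerp weights a = sin((1−f)δ)/sin δ ≈ 0.424, b = sin(fδ)/sin δ ≈ 0.749.
p = a·p₁ + b·p₂ ≈ (0.443, -0.550, 0.708); φ = arcsin(p_z) ≈ 45.08°, λ = atan2(p_y, p_x) ≈ -51.19°.

≈ lat 45.1°, lon -51.2°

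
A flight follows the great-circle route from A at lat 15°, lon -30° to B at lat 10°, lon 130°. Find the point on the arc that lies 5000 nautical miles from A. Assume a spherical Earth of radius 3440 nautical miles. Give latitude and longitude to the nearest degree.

≈ lat 50°, lon 68°

From cos δ = sin φ₁ sin φ₂ + cos φ₁ cos φ₂ cos Δλ, the central angle is δ ≈ 2.585 rad (148.1°). The total great-circle distance is δ·R ≈ 2.585 × 3440 ≈ 8892 nmi, so the target fraction is f = 5000/8892 ≈ 0.562.
Interpolate at f ≈ 0.562 with slerp weights a = sin((1−f)δ)/sin δ ≈ 1.712, b = sin(fδ)/sin δ ≈ 1.879.
p = a·p₁ + b·p₂ ≈ (0.243, 0.591, 0.770); φ = arcsin(p_z) ≈ 50.31°, λ = atan2(p_y, p_x) ≈ 67.65°.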